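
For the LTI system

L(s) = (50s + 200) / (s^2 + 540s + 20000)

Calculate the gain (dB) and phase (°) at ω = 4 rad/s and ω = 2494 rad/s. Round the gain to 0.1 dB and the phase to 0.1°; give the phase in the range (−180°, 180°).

ω = 4: -37.0 dB, 38.8°; ω = 2494: -34.1 dB, -77.8°

Substitute s = j4:
Numerator: 50(j4) + 200 = 200 + j200
Denominator: (j4)^2 + 540(j4) + 20000 = 19984 + j2160
|N| = √(200² + 200²) ≈ 282.84, ∠N ≈ 45.00°
|D| = √(19984² + 2160²) ≈ 20100, ∠D ≈ 6.17°
|L| = 282.84 / 20100 ≈ 0.014072
Gain = 20 log₁₀(0.014072) ≈ -37.03 dB
∠L = 45.00° − 6.17° = 38.83°

Substitute s = j2494:
Numerator: 50(j2494) + 200 = 200 + j124700
Denominator: (j2494)^2 + 540(j2494) + 20000 = -6200036 + j1346760
|N| = √(200² + 124700²) ≈ 1.247e+05, ∠N ≈ 89.91°
|D| = √(6200036² + 1346760²) ≈ 6.3446e+06, ∠D ≈ 167.74°
|L| = 1.247e+05 / 6.3446e+06 ≈ 0.019655
Gain = 20 log₁₀(0.019655) ≈ -34.13 dB
∠L = 89.91° − 167.74° = -77.83°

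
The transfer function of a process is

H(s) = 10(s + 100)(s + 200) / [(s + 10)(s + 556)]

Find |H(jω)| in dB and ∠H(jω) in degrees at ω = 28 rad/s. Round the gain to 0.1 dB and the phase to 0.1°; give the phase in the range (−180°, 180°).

22.1 dB, -49.6°

At s = jω = j28:
zero (s+100): 100 + j28 → |·| = √(100²+28²) = √10784 ≈ 103.85, ∠ = arctan(28/100) ≈ 15.64°
zero (s+200): 200 + j28 → |·| = √(200²+28²) = √40784 ≈ 201.95, ∠ = arctan(28/200) ≈ 7.97°
pole (s+10): 10 + j28 → |·| = √(10²+28²) = √884 ≈ 29.732, ∠ = arctan(28/10) ≈ 70.35°
pole (s+556): 556 + j28 → |·| = √(556²+28²) = √309920 ≈ 556.7, ∠ = arctan(28/556) ≈ 2.88°
|H| = 10 · 20973 / 16552 ≈ 12.671
Gain = 20 log₁₀(12.671) ≈ 22.06 dB
∠H = 23.61° − 73.23° = -49.62°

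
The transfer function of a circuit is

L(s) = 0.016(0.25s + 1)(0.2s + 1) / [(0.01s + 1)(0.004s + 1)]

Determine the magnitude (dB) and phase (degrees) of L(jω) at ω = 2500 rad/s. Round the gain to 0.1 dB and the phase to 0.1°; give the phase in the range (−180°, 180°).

26.0 dB, 7.8°

At ω = 2500 rad/s:
zero (1 + j2500·0.25) = 1 + j625 → |·| ≈ 625, ∠ ≈ 89.91°
zero (1 + j2500·0.2) = 1 + j500 → |·| ≈ 500, ∠ ≈ 89.89°
pole (1 + j2500·0.01) = 1 + j25 → |·| ≈ 25.02, ∠ ≈ 87.71°
pole (1 + j2500·0.004) = 1 + j10 → |·| ≈ 10.05, ∠ ≈ 84.29°
|L| = 0.016 · 625 · 500 / (25.02 · 10.05) ≈ 19.885
Gain = 20 log₁₀(19.885) ≈ 25.97 dB
∠L = (89.91° + 89.89°) − (87.71° + 84.29°) = 7.80°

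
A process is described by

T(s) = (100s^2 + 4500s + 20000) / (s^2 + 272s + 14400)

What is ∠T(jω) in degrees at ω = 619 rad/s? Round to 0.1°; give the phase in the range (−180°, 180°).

20.4°

Substitute s = j619:
Numerator: 100(j619)^2 + 4500(j619) + 20000 = -38296100 + j2785500
Denominator: (j619)^2 + 272(j619) + 14400 = -368761 + j168368
|N| = √(38296100² + 2785500²) ≈ 3.8397e+07, ∠N ≈ 175.84°
|D| = √(368761² + 168368²) ≈ 4.0538e+05, ∠D ≈ 155.46°
∠T = 175.84° − 155.46° = 20.38°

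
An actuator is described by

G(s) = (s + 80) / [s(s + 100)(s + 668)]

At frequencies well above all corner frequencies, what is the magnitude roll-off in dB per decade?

Each pole contributes −20 dB/decade at high frequency; each zero contributes +20 dB/decade.
Net: 1 zero(s) − 3 pole(s) → -40 dB/decade.

-40 dB/decade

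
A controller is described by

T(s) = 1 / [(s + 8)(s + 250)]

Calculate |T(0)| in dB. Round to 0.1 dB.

-66.0 dB

T(0) = 1 / (8·250) = 0.0005
20 log₁₀(0.0005) ≈ -66.02 dB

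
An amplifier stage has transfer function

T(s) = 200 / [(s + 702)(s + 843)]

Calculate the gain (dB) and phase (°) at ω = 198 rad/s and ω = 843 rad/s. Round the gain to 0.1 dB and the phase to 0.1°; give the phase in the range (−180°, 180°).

At s = jω = j198:
pole (s+702): 702 + j198 → |·| = √(702²+198²) = √532008 ≈ 729.39, ∠ = arctan(198/702) ≈ 15.75°
pole (s+843): 843 + j198 → |·| = √(843²+198²) = √749853 ≈ 865.94, ∠ = arctan(198/843) ≈ 13.22°
|T| = 200 / 6.3161e+05 ≈ 0.00031665
Gain = 20 log₁₀(0.00031665) ≈ -69.99 dB
∠T = 0.00° − 28.97° = -28.97°

At s = jω = j843:
pole (s+702): 702 + j843 → |·| = √(702²+843²) = √1203453 ≈ 1097, ∠ = arctan(843/702) ≈ 50.21°
pole (s+843): 843 + j843 → |·| = √(843²+843²) = √1421298 ≈ 1192.2, ∠ = arctan(843/843) ≈ 45.00°
|T| = 200 / 1.3078e+06 ≈ 0.00015293
Gain = 20 log₁₀(0.00015293) ≈ -76.31 dB
∠T = 0.00° − 95.21° = -95.21°

ω = 198: -70.0 dB, -29.0°; ω = 843: -76.3 dB, -95.2°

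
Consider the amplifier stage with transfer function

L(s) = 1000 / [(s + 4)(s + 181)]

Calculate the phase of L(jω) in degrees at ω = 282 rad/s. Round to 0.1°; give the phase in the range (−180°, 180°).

-146.5°

At s = jω = j282:
pole (s+4): 4 + j282 → |·| = √(4²+282²) = √79540 ≈ 282.03, ∠ = arctan(282/4) ≈ 89.19°
pole (s+181): 181 + j282 → |·| = √(181²+282²) = √112285 ≈ 335.09, ∠ = arctan(282/181) ≈ 57.31°
∠L = 0.00° − 146.50° = -146.50°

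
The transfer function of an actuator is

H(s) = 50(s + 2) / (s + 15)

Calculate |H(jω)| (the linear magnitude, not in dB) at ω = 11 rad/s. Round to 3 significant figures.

30.1

At s = jω = j11:
zero (s+2): 2 + j11 → |·| = √(2²+11²) = √125 ≈ 11.18, ∠ = arctan(11/2) ≈ 79.70°
pole (s+15): 15 + j11 → |·| = √(15²+11²) = √346 ≈ 18.601, ∠ = arctan(11/15) ≈ 36.25°
|H| = 50 · 11.18 / 18.601 ≈ 30.052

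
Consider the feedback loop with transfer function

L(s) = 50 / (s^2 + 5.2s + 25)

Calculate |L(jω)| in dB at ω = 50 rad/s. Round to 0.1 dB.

-33.9 dB

At s = jω = j50:
quadratic: (j50)² + 5.2·j50 + 25 = -2475 + j260 → |·| ≈ 2488.6, ∠ ≈ 174.00°
|L| = 50 / 2488.6 ≈ 0.020092
Gain = 20 log₁₀(0.020092) ≈ -33.94 dB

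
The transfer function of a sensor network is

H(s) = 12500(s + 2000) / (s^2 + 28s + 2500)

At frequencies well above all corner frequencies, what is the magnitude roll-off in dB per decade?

Each pole contributes −20 dB/decade at high frequency; each zero contributes +20 dB/decade.
Net: 1 zero(s) − 2 pole(s) → -20 dB/decade.

-20 dB/decade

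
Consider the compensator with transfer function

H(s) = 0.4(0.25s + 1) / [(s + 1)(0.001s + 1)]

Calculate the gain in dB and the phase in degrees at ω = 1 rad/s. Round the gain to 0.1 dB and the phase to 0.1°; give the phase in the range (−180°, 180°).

-10.7 dB, -31.0°

At ω = 1 rad/s:
zero (1 + j1·0.25) = 1 + j0.25 → |·| ≈ 1.0308, ∠ ≈ 14.04°
pole (1 + j1·1) = 1 + j1 → |·| ≈ 1.4142, ∠ ≈ 45.00°
pole (1 + j1·0.001) = 1 + j0.001 → |·| ≈ 1, ∠ ≈ 0.06°
|H| = 0.4 · 1.0308 / (1.4142 · 1) ≈ 0.29156
Gain = 20 log₁₀(0.29156) ≈ -10.71 dB
∠H = (14.04°) − (45.00° + 0.06°) = -31.02°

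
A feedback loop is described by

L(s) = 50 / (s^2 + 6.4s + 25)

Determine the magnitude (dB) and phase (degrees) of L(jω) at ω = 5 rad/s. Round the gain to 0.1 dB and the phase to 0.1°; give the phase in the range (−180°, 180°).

3.9 dB, -90.0°

At s = jω = j5:
quadratic: (j5)² + 6.4·j5 + 25 = 0 + j32 → |·| ≈ 32, ∠ ≈ 90.00°
|L| = 50 / 32 ≈ 1.5625
Gain = 20 log₁₀(1.5625) ≈ 3.88 dB
∠L = 0.00° − 90.00° = -90.00°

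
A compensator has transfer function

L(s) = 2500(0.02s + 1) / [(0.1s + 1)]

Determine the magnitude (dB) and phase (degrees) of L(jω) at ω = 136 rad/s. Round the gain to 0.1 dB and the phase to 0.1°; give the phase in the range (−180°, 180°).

54.5 dB, -16.0°

At ω = 136 rad/s:
zero (1 + j136·0.02) = 1 + j2.72 → |·| ≈ 2.898, ∠ ≈ 69.81°
pole (1 + j136·0.1) = 1 + j13.6 → |·| ≈ 13.637, ∠ ≈ 85.79°
|L| = 2500 · 2.898 / (13.637) ≈ 531.28
Gain = 20 log₁₀(531.28) ≈ 54.51 dB
∠L = (69.81°) − (85.79°) = -15.98°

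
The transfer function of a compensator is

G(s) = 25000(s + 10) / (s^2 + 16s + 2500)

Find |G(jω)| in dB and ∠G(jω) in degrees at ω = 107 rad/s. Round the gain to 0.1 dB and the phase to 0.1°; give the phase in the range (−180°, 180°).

At s = jω = j107:
zero (s+10): 10 + j107 → |·| = √(10²+107²) = √11549 ≈ 107.47, ∠ = arctan(107/10) ≈ 84.66°
quadratic: (j107)² + 16·j107 + 2500 = -8949 + j1712 → |·| ≈ 9111.3, ∠ ≈ 169.17°
|G| = 25000 · 107.47 / 9111.3 ≈ 294.88
Gain = 20 log₁₀(294.88) ≈ 49.39 dB
∠G = 84.66° − 169.17° = -84.51°

49.4 dB, -84.5°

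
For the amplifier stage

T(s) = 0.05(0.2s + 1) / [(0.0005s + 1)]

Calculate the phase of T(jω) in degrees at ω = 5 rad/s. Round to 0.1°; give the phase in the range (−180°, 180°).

44.9°

At ω = 5 rad/s:
zero (1 + j5·0.2) = 1 + j1 → |·| ≈ 1.4142, ∠ ≈ 45.00°
pole (1 + j5·0.0005) = 1 + j0.0025 → |·| ≈ 1, ∠ ≈ 0.14°
∠T = (45.00°) − (0.14°) = 44.86°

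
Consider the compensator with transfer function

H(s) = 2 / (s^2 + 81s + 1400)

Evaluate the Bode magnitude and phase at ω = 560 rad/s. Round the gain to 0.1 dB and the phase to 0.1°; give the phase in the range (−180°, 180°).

Substitute s = j560:
Numerator: 2 = 2 + j0
Denominator: (j560)^2 + 81(j560) + 1400 = -312200 + j45360
|N| = √(2² + 0²) ≈ 2, ∠N ≈ 0.00°
|D| = √(312200² + 45360²) ≈ 3.1548e+05, ∠D ≈ 171.73°
|H| = 2 / 3.1548e+05 ≈ 6.3395e-06
Gain = 20 log₁₀(6.3395e-06) ≈ -103.96 dB
∠H = 0.00° − 171.73° = -171.73°

-104.0 dB, -171.7°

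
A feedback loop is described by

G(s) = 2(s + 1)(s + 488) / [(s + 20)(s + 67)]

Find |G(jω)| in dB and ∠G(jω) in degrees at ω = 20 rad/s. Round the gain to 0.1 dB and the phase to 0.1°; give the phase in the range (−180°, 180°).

At s = jω = j20:
zero (s+1): 1 + j20 → |·| = √(1²+20²) = √401 ≈ 20.025, ∠ = arctan(20/1) ≈ 87.14°
zero (s+488): 488 + j20 → |·| = √(488²+20²) = √238544 ≈ 488.41, ∠ = arctan(20/488) ≈ 2.35°
pole (s+20): 20 + j20 → |·| = √(20²+20²) = √800 ≈ 28.284, ∠ = arctan(20/20) ≈ 45.00°
pole (s+67): 67 + j20 → |·| = √(67²+20²) = √4889 ≈ 69.921, ∠ = arctan(20/67) ≈ 16.62°
|G| = 2 · 9780.4 / 1977.6 ≈ 9.8912
Gain = 20 log₁₀(9.8912) ≈ 19.90 dB
∠G = 89.49° − 61.62° = 27.87°

19.9 dB, 27.9°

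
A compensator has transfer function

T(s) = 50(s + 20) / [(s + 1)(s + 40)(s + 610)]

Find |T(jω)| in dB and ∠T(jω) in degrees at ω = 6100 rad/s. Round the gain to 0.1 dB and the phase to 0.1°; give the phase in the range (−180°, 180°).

-117.5 dB, -174.1°

At s = jω = j6100:
zero (s+20): 20 + j6100 → |·| = √(20²+6100²) = √37210400 ≈ 6100, ∠ = arctan(6100/20) ≈ 89.81°
pole (s+1): 1 + j6100 → |·| = √(1²+6100²) = √37210001 ≈ 6100, ∠ = arctan(6100/1) ≈ 89.99°
pole (s+40): 40 + j6100 → |·| = √(40²+6100²) = √37211600 ≈ 6100.1, ∠ = arctan(6100/40) ≈ 89.62°
pole (s+610): 610 + j6100 → |·| = √(610²+6100²) = √37582100 ≈ 6130.4, ∠ = arctan(6100/610) ≈ 84.29°
|T| = 50 · 6100 / 2.2812e+11 ≈ 1.337e-06
Gain = 20 log₁₀(1.337e-06) ≈ -117.48 dB
∠T = 89.81° − 263.90° = -174.09°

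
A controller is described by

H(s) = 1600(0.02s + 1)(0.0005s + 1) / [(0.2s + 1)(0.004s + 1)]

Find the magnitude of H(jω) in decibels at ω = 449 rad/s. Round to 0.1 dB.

At ω = 449 rad/s:
zero (1 + j449·0.02) = 1 + j8.98 → |·| ≈ 9.0355, ∠ ≈ 83.65°
zero (1 + j449·0.0005) = 1 + j0.2245 → |·| ≈ 1.0249, ∠ ≈ 12.65°
pole (1 + j449·0.2) = 1 + j89.8 → |·| ≈ 89.806, ∠ ≈ 89.36°
pole (1 + j449·0.004) = 1 + j1.796 → |·| ≈ 2.0556, ∠ ≈ 60.89°
|H| = 1600 · 9.0355 · 1.0249 / (89.806 · 2.0556) ≈ 80.262
Gain = 20 log₁₀(80.262) ≈ 38.09 dB

38.1 dB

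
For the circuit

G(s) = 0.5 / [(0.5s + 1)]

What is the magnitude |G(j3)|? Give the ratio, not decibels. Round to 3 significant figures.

At ω = 3 rad/s:
pole (1 + j3·0.5) = 1 + j1.5 → |·| ≈ 1.8028, ∠ ≈ 56.31°
|G| = 0.5 · 1 / (1.8028) ≈ 0.27735

0.277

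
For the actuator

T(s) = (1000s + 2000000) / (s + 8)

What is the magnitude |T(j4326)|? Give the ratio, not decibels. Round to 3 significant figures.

1.10e+03

Substitute s = j4326:
Numerator: 1000(j4326) + 2000000 = 2000000 + j4326000
Denominator: (j4326) + 8 = 8 + j4326
|N| = √(2000000² + 4326000²) ≈ 4.7659e+06, ∠N ≈ 65.19°
|D| = √(8² + 4326²) ≈ 4326, ∠D ≈ 89.89°
|T| = 4.7659e+06 / 4326 ≈ 1101.7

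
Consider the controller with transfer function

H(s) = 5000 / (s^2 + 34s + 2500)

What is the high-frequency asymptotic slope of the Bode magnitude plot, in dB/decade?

-40 dB/decade

Each pole contributes −20 dB/decade at high frequency; each zero contributes +20 dB/decade.
Net: 0 zero(s) − 2 pole(s) → -40 dB/decade.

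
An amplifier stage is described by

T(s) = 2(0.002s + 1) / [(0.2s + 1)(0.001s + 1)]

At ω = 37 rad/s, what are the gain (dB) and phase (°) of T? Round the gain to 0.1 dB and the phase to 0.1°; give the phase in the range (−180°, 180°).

At ω = 37 rad/s:
zero (1 + j37·0.002) = 1 + j0.074 → |·| ≈ 1.0027, ∠ ≈ 4.23°
pole (1 + j37·0.2) = 1 + j7.4 → |·| ≈ 7.4673, ∠ ≈ 82.30°
pole (1 + j37·0.001) = 1 + j0.037 → |·| ≈ 1.0007, ∠ ≈ 2.12°
|T| = 2 · 1.0027 / (7.4673 · 1.0007) ≈ 0.26837
Gain = 20 log₁₀(0.26837) ≈ -11.43 dB
∠T = (4.23°) − (82.30° + 2.12°) = -80.19°

-11.4 dB, -80.2°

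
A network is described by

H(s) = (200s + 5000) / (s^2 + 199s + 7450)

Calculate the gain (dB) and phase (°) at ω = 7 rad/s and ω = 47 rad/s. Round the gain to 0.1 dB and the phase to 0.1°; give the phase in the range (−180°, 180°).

ω = 7: -3.2 dB, 5.0°; ω = 47: -0.1 dB, 1.3°

Substitute s = j7:
Numerator: 200(j7) + 5000 = 5000 + j1400
Denominator: (j7)^2 + 199(j7) + 7450 = 7401 + j1393
|N| = √(5000² + 1400²) ≈ 5192.3, ∠N ≈ 15.64°
|D| = √(7401² + 1393²) ≈ 7531, ∠D ≈ 10.66°
|H| = 5192.3 / 7531 ≈ 0.68946
Gain = 20 log₁₀(0.68946) ≈ -3.23 dB
∠H = 15.64° − 10.66° = 4.98°

Substitute s = j47:
Numerator: 200(j47) + 5000 = 5000 + j9400
Denominator: (j47)^2 + 199(j47) + 7450 = 5241 + j9353
|N| = √(5000² + 9400²) ≈ 10647, ∠N ≈ 61.99°
|D| = √(5241² + 9353²) ≈ 10721, ∠D ≈ 60.74°
|H| = 10647 / 10721 ≈ 0.9931
Gain = 20 log₁₀(0.9931) ≈ -0.06 dB
∠H = 61.99° − 60.74° = 1.25°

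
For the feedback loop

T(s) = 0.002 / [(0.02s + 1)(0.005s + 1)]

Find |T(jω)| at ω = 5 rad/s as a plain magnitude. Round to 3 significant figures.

0.00199

At ω = 5 rad/s:
pole (1 + j5·0.02) = 1 + j0.1 → |·| ≈ 1.005, ∠ ≈ 5.71°
pole (1 + j5·0.005) = 1 + j0.025 → |·| ≈ 1.0003, ∠ ≈ 1.43°
|T| = 0.002 · 1 / (1.005 · 1.0003) ≈ 0.0019895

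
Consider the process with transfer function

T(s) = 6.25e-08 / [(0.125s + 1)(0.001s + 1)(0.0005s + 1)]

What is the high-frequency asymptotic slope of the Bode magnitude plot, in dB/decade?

-60 dB/decade

Each pole contributes −20 dB/decade at high frequency; each zero contributes +20 dB/decade.
Net: 0 zero(s) − 3 pole(s) → -60 dB/decade.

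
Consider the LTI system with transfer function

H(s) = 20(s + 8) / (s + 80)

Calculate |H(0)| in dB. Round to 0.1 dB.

H(0) = 20·8 / (80) = 2
20 log₁₀(2) ≈ 6.02 dB

6.0 dB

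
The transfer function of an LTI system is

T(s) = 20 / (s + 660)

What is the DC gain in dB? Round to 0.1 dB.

-30.4 dB

T(0) = 20 / (660) ≈ 0.030303
20 log₁₀(0.030303) ≈ -30.37 dB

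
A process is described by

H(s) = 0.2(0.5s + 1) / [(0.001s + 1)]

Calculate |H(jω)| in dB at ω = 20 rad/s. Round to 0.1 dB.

6.1 dB

At ω = 20 rad/s:
zero (1 + j20·0.5) = 1 + j10 → |·| ≈ 10.05, ∠ ≈ 84.29°
pole (1 + j20·0.001) = 1 + j0.02 → |·| ≈ 1.0002, ∠ ≈ 1.15°
|H| = 0.2 · 10.05 / (1.0002) ≈ 2.0096
Gain = 20 log₁₀(2.0096) ≈ 6.06 dB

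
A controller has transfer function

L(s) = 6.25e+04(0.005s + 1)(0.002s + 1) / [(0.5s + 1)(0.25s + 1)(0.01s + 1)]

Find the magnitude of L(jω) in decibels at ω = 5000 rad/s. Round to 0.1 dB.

At ω = 5000 rad/s:
zero (1 + j5000·0.005) = 1 + j25 → |·| ≈ 25.02, ∠ ≈ 87.71°
zero (1 + j5000·0.002) = 1 + j10 → |·| ≈ 10.05, ∠ ≈ 84.29°
pole (1 + j5000·0.5) = 1 + j2500 → |·| ≈ 2500, ∠ ≈ 89.98°
pole (1 + j5000·0.25) = 1 + j1250 → |·| ≈ 1250, ∠ ≈ 89.95°
pole (1 + j5000·0.01) = 1 + j50 → |·| ≈ 50.01, ∠ ≈ 88.85°
|L| = 6.25e+04 · 25.02 · 10.05 / (2500 · 1250 · 50.01) ≈ 0.10056
Gain = 20 log₁₀(0.10056) ≈ -19.95 dB

-20.0 dB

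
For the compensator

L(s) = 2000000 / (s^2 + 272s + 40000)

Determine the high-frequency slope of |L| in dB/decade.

-40 dB/decade

Each pole contributes −20 dB/decade at high frequency; each zero contributes +20 dB/decade.
Net: 0 zero(s) − 2 pole(s) → -40 dB/decade.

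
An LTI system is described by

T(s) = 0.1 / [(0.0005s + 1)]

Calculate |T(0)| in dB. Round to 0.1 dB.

T(0) = 0.1 · 1 / 1 = 0.1
20 log₁₀(0.1) ≈ -20.00 dB

-20.0 dB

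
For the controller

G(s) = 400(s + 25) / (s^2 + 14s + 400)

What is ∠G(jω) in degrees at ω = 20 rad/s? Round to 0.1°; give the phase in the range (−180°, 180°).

At s = jω = j20:
zero (s+25): 25 + j20 → |·| = √(25²+20²) = √1025 ≈ 32.016, ∠ = arctan(20/25) ≈ 38.66°
quadratic: (j20)² + 14·j20 + 400 = 0 + j280 → |·| ≈ 280, ∠ ≈ 90.00°
∠G = 38.66° − 90.00° = -51.34°

-51.3°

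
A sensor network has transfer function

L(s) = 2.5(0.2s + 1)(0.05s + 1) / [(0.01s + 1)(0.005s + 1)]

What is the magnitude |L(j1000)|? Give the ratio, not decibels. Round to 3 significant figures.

At ω = 1000 rad/s:
zero (1 + j1000·0.2) = 1 + j200 → |·| ≈ 200, ∠ ≈ 89.71°
zero (1 + j1000·0.05) = 1 + j50 → |·| ≈ 50.01, ∠ ≈ 88.85°
pole (1 + j1000·0.01) = 1 + j10 → |·| ≈ 10.05, ∠ ≈ 84.29°
pole (1 + j1000·0.005) = 1 + j5 → |·| ≈ 5.099, ∠ ≈ 78.69°
|L| = 2.5 · 200 · 50.01 / (10.05 · 5.099) ≈ 487.95

488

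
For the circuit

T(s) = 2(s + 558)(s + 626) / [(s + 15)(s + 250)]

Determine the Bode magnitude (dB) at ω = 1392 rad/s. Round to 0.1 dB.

7.3 dB

At s = jω = j1392:
zero (s+558): 558 + j1392 → |·| = √(558²+1392²) = √2249028 ≈ 1499.7, ∠ = arctan(1392/558) ≈ 68.16°
zero (s+626): 626 + j1392 → |·| = √(626²+1392²) = √2329540 ≈ 1526.3, ∠ = arctan(1392/626) ≈ 65.79°
pole (s+15): 15 + j1392 → |·| = √(15²+1392²) = √1937889 ≈ 1392.1, ∠ = arctan(1392/15) ≈ 89.38°
pole (s+250): 250 + j1392 → |·| = √(250²+1392²) = √2000164 ≈ 1414.3, ∠ = arctan(1392/250) ≈ 79.82°
|T| = 2 · 2.289e+06 / 1.9688e+06 ≈ 2.3253
Gain = 20 log₁₀(2.3253) ≈ 7.33 dB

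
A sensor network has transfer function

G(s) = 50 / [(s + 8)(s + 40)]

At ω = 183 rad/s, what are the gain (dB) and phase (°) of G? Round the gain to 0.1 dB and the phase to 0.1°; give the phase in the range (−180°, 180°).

At s = jω = j183:
pole (s+8): 8 + j183 → |·| = √(8²+183²) = √33553 ≈ 183.17, ∠ = arctan(183/8) ≈ 87.50°
pole (s+40): 40 + j183 → |·| = √(40²+183²) = √35089 ≈ 187.32, ∠ = arctan(183/40) ≈ 77.67°
|G| = 50 / 34311 ≈ 0.0014573
Gain = 20 log₁₀(0.0014573) ≈ -56.73 dB
∠G = 0.00° − 165.17° = -165.17°

-56.7 dB, -165.2°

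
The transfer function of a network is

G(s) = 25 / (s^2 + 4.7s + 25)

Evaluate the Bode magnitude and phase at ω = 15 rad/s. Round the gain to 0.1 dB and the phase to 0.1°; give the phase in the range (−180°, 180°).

-18.6 dB, -160.6°

At s = jω = j15:
quadratic: (j15)² + 4.7·j15 + 25 = -200 + j70.5 → |·| ≈ 212.06, ∠ ≈ 160.58°
|G| = 25 / 212.06 ≈ 0.11789
Gain = 20 log₁₀(0.11789) ≈ -18.57 dB
∠G = 0.00° − 160.58° = -160.58°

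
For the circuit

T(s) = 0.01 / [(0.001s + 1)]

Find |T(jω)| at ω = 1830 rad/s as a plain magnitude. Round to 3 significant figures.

0.00480

At ω = 1830 rad/s:
pole (1 + j1830·0.001) = 1 + j1.83 → |·| ≈ 2.0854, ∠ ≈ 61.35°
|T| = 0.01 · 1 / (2.0854) ≈ 0.0047952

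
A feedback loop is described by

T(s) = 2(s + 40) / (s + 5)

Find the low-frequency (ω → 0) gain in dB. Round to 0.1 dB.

T(0) = 2·40 / (5) = 16
20 log₁₀(16) ≈ 24.08 dB

24.1 dB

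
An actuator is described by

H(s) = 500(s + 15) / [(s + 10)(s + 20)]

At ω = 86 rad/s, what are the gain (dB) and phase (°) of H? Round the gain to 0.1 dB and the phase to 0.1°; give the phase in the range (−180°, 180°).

At s = jω = j86:
zero (s+15): 15 + j86 → |·| = √(15²+86²) = √7621 ≈ 87.298, ∠ = arctan(86/15) ≈ 80.11°
pole (s+10): 10 + j86 → |·| = √(10²+86²) = √7496 ≈ 86.579, ∠ = arctan(86/10) ≈ 83.37°
pole (s+20): 20 + j86 → |·| = √(20²+86²) = √7796 ≈ 88.295, ∠ = arctan(86/20) ≈ 76.91°
|H| = 500 · 87.298 / 7644.5 ≈ 5.7099
Gain = 20 log₁₀(5.7099) ≈ 15.13 dB
∠H = 80.11° − 160.28° = -80.17°

15.1 dB, -80.2°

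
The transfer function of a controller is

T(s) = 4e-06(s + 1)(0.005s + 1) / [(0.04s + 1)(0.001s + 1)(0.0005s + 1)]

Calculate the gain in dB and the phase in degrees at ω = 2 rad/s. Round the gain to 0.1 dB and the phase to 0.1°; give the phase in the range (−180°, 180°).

At ω = 2 rad/s:
zero (1 + j2·1) = 1 + j2 → |·| ≈ 2.2361, ∠ ≈ 63.43°
zero (1 + j2·0.005) = 1 + j0.01 → |·| ≈ 1, ∠ ≈ 0.57°
pole (1 + j2·0.04) = 1 + j0.08 → |·| ≈ 1.0032, ∠ ≈ 4.57°
pole (1 + j2·0.001) = 1 + j0.002 → |·| ≈ 1, ∠ ≈ 0.11°
pole (1 + j2·0.0005) = 1 + j0.001 → |·| ≈ 1, ∠ ≈ 0.06°
|T| = 4e-06 · 2.2361 · 1 / (1.0032 · 1 · 1) ≈ 8.9159e-06
Gain = 20 log₁₀(8.9159e-06) ≈ -101.00 dB
∠T = (63.43° + 0.57°) − (4.57° + 0.11° + 0.06°) = 59.26°

-101.0 dB, 59.3°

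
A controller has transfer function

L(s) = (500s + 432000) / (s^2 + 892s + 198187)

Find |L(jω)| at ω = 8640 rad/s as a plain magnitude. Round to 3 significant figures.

0.0580

Substitute s = j8640:
Numerator: 500(j8640) + 432000 = 432000 + j4320000
Denominator: (j8640)^2 + 892(j8640) + 198187 = -74451413 + j7706880
|N| = √(432000² + 4320000²) ≈ 4.3415e+06, ∠N ≈ 84.29°
|D| = √(74451413² + 7706880²) ≈ 7.4849e+07, ∠D ≈ 174.09°
|L| = 4.3415e+06 / 7.4849e+07 ≈ 0.058003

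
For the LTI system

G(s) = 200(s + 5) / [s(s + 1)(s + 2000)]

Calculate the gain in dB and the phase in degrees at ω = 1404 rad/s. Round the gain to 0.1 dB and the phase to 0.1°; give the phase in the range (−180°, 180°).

At s = jω = j1404:
zero (s+5): 5 + j1404 → |·| = √(5²+1404²) = √1971241 ≈ 1404, ∠ = arctan(1404/5) ≈ 89.80°
pole (s+1): 1 + j1404 → |·| = √(1²+1404²) = √1971217 ≈ 1404, ∠ = arctan(1404/1) ≈ 89.96°
pole (s+2000): 2000 + j1404 → |·| = √(2000²+1404²) = √5971216 ≈ 2443.6, ∠ = arctan(1404/2000) ≈ 35.07°
pole at origin: |s| = 1404, ∠ = 90.00° (in denominator)
|G| = 200 · 1404 / 4.8169e+09 ≈ 5.8295e-05
Gain = 20 log₁₀(5.8295e-05) ≈ -84.69 dB
∠G = 89.80° − 215.03° = -125.23°

-84.7 dB, -125.2°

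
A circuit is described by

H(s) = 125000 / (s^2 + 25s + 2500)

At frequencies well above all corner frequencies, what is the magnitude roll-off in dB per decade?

-40 dB/decade

Each pole contributes −20 dB/decade at high frequency; each zero contributes +20 dB/decade.
Net: 0 zero(s) − 2 pole(s) → -40 dB/decade.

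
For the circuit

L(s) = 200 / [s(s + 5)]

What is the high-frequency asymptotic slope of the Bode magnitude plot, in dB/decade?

-40 dB/decade

Each pole contributes −20 dB/decade at high frequency; each zero contributes +20 dB/decade.
Net: 0 zero(s) − 2 pole(s) → -40 dB/decade.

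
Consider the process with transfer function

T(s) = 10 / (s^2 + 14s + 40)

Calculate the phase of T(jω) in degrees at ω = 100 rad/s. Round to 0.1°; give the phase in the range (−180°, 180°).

-172.0°

Substitute s = j100:
Numerator: 10 = 10 + j0
Denominator: (j100)^2 + 14(j100) + 40 = -9960 + j1400
|N| = √(10² + 0²) ≈ 10, ∠N ≈ 0.00°
|D| = √(9960² + 1400²) ≈ 10058, ∠D ≈ 172.00°
∠T = 0.00° − 172.00° = -172.00°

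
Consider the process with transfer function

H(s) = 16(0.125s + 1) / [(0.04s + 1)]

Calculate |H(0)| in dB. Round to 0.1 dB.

24.1 dB

H(0) = 16 · 1 / 1 = 16
20 log₁₀(16) ≈ 24.08 dB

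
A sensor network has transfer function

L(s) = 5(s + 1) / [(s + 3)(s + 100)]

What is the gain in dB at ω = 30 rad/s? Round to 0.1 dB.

At s = jω = j30:
zero (s+1): 1 + j30 → |·| = √(1²+30²) = √901 ≈ 30.017, ∠ = arctan(30/1) ≈ 88.09°
pole (s+3): 3 + j30 → |·| = √(3²+30²) = √909 ≈ 30.15, ∠ = arctan(30/3) ≈ 84.29°
pole (s+100): 100 + j30 → |·| = √(100²+30²) = √10900 ≈ 104.4, ∠ = arctan(30/100) ≈ 16.70°
|L| = 5 · 30.017 / 3147.7 ≈ 0.047681
Gain = 20 log₁₀(0.047681) ≈ -26.43 dB

-26.4 dB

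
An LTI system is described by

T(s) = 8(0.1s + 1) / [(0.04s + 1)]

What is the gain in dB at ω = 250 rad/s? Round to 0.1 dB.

26.0 dB

At ω = 250 rad/s:
zero (1 + j250·0.1) = 1 + j25 → |·| ≈ 25.02, ∠ ≈ 87.71°
pole (1 + j250·0.04) = 1 + j10 → |·| ≈ 10.05, ∠ ≈ 84.29°
|T| = 8 · 25.02 / (10.05) ≈ 19.916
Gain = 20 log₁₀(19.916) ≈ 25.98 dB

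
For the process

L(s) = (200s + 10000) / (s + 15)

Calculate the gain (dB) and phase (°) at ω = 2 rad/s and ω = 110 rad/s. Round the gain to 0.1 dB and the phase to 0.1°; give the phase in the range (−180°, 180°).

Substitute s = j2:
Numerator: 200(j2) + 10000 = 10000 + j400
Denominator: (j2) + 15 = 15 + j2
|N| = √(10000² + 400²) ≈ 10008, ∠N ≈ 2.29°
|D| = √(15² + 2²) ≈ 15.133, ∠D ≈ 7.59°
|L| = 10008 / 15.133 ≈ 661.34
Gain = 20 log₁₀(661.34) ≈ 56.41 dB
∠L = 2.29° − 7.59° = -5.30°

Substitute s = j110:
Numerator: 200(j110) + 10000 = 10000 + j22000
Denominator: (j110) + 15 = 15 + j110
|N| = √(10000² + 22000²) ≈ 24166, ∠N ≈ 65.56°
|D| = √(15² + 110²) ≈ 111.02, ∠D ≈ 82.23°
|L| = 24166 / 111.02 ≈ 217.67
Gain = 20 log₁₀(217.67) ≈ 46.76 dB
∠L = 65.56° − 82.23° = -16.67°

ω = 2: 56.4 dB, -5.3°; ω = 110: 46.8 dB, -16.7°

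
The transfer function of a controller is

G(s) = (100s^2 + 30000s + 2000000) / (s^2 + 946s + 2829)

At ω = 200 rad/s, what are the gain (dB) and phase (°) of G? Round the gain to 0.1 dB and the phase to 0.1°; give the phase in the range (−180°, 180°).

Substitute s = j200:
Numerator: 100(j200)^2 + 30000(j200) + 2000000 = -2000000 + j6000000
Denominator: (j200)^2 + 946(j200) + 2829 = -37171 + j189200
|N| = √(2000000² + 6000000²) ≈ 6.3246e+06, ∠N ≈ 108.43°
|D| = √(37171² + 189200²) ≈ 1.9282e+05, ∠D ≈ 101.11°
|G| = 6.3246e+06 / 1.9282e+05 ≈ 32.801
Gain = 20 log₁₀(32.801) ≈ 30.32 dB
∠G = 108.43° − 101.11° = 7.32°

30.3 dB, 7.3°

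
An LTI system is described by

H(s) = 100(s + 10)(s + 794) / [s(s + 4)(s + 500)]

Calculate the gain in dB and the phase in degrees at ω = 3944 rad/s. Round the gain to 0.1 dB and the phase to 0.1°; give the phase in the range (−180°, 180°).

At s = jω = j3944:
zero (s+10): 10 + j3944 → |·| = √(10²+3944²) = √15555236 ≈ 3944, ∠ = arctan(3944/10) ≈ 89.85°
zero (s+794): 794 + j3944 → |·| = √(794²+3944²) = √16185572 ≈ 4023.1, ∠ = arctan(3944/794) ≈ 78.62°
pole (s+4): 4 + j3944 → |·| = √(4²+3944²) = √15555152 ≈ 3944, ∠ = arctan(3944/4) ≈ 89.94°
pole (s+500): 500 + j3944 → |·| = √(500²+3944²) = √15805136 ≈ 3975.6, ∠ = arctan(3944/500) ≈ 82.77°
pole at origin: |s| = 3944, ∠ = 90.00° (in denominator)
|H| = 100 · 1.5867e+07 / 6.1841e+10 ≈ 0.025658
Gain = 20 log₁₀(0.025658) ≈ -31.82 dB
∠H = 168.47° − 262.71° = -94.24°

-31.8 dB, -94.2°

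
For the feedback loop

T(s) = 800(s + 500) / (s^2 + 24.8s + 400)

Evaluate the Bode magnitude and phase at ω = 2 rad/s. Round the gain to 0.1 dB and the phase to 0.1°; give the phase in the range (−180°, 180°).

60.0 dB, -6.9°

At s = jω = j2:
zero (s+500): 500 + j2 → |·| = √(500²+2²) = √250004 ≈ 500, ∠ = arctan(2/500) ≈ 0.23°
quadratic: (j2)² + 24.8·j2 + 400 = 396 + j49.6 → |·| ≈ 399.09, ∠ ≈ 7.14°
|T| = 800 · 500 / 399.09 ≈ 1002.3
Gain = 20 log₁₀(1002.3) ≈ 60.02 dB
∠T = 0.23° − 7.14° = -6.91°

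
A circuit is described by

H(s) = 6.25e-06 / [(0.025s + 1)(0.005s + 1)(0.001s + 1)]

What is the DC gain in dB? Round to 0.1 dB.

-104.1 dB

H(0) = 6.25e-06 · 1 / 1 = 6.25e-06
20 log₁₀(6.25e-06) ≈ -104.08 dB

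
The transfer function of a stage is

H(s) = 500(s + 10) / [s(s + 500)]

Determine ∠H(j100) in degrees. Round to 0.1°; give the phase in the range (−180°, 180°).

-17.0°

At s = jω = j100:
zero (s+10): 10 + j100 → |·| = √(10²+100²) = √10100 ≈ 100.5, ∠ = arctan(100/10) ≈ 84.29°
pole (s+500): 500 + j100 → |·| = √(500²+100²) = √260000 ≈ 509.9, ∠ = arctan(100/500) ≈ 11.31°
pole at origin: |s| = 100, ∠ = 90.00° (in denominator)
∠H = 84.29° − 101.31° = -17.02°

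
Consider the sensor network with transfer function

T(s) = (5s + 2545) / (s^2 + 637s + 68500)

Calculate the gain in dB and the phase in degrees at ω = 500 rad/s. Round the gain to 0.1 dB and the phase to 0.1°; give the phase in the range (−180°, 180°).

-40.2 dB, -75.2°

Substitute s = j500:
Numerator: 5(j500) + 2545 = 2545 + j2500
Denominator: (j500)^2 + 637(j500) + 68500 = -181500 + j318500
|N| = √(2545² + 2500²) ≈ 3567.5, ∠N ≈ 44.49°
|D| = √(181500² + 318500²) ≈ 3.6658e+05, ∠D ≈ 119.68°
|T| = 3567.5 / 3.6658e+05 ≈ 0.0097318
Gain = 20 log₁₀(0.0097318) ≈ -40.24 dB
∠T = 44.49° − 119.68° = -75.19°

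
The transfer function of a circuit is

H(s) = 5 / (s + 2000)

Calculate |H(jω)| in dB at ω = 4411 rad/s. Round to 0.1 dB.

Substitute s = j4411:
Numerator: 5 = 5 + j0
Denominator: (j4411) + 2000 = 2000 + j4411
|N| = √(5² + 0²) ≈ 5, ∠N ≈ 0.00°
|D| = √(2000² + 4411²) ≈ 4843.2, ∠D ≈ 65.61°
|H| = 5 / 4843.2 ≈ 0.0010324
Gain = 20 log₁₀(0.0010324) ≈ -59.72 dB

-59.7 dB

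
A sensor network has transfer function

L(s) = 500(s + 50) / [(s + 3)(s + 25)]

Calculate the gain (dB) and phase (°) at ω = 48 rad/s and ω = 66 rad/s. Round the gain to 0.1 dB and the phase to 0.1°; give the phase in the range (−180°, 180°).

ω = 48: 22.5 dB, -105.1°; ω = 66: 19.0 dB, -103.8°

At s = jω = j48:
zero (s+50): 50 + j48 → |·| = √(50²+48²) = √4804 ≈ 69.311, ∠ = arctan(48/50) ≈ 43.83°
pole (s+3): 3 + j48 → |·| = √(3²+48²) = √2313 ≈ 48.094, ∠ = arctan(48/3) ≈ 86.42°
pole (s+25): 25 + j48 → |·| = √(25²+48²) = √2929 ≈ 54.12, ∠ = arctan(48/25) ≈ 62.49°
|L| = 500 · 69.311 / 2602.8 ≈ 13.315
Gain = 20 log₁₀(13.315) ≈ 22.49 dB
∠L = 43.83° − 148.91° = -105.08°

At s = jω = j66:
zero (s+50): 50 + j66 → |·| = √(50²+66²) = √6856 ≈ 82.801, ∠ = arctan(66/50) ≈ 52.85°
pole (s+3): 3 + j66 → |·| = √(3²+66²) = √4365 ≈ 66.068, ∠ = arctan(66/3) ≈ 87.40°
pole (s+25): 25 + j66 → |·| = √(25²+66²) = √4981 ≈ 70.576, ∠ = arctan(66/25) ≈ 69.25°
|L| = 500 · 82.801 / 4662.8 ≈ 8.8789
Gain = 20 log₁₀(8.8789) ≈ 18.97 dB
∠L = 52.85° − 156.65° = -103.80°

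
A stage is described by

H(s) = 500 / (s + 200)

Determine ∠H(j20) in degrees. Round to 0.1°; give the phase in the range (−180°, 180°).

-5.7°

At s = jω = j20:
pole (s+200): 200 + j20 → |·| = √(200²+20²) = √40400 ≈ 201, ∠ = arctan(20/200) ≈ 5.71°
∠H = 0.00° − 5.71° = -5.71°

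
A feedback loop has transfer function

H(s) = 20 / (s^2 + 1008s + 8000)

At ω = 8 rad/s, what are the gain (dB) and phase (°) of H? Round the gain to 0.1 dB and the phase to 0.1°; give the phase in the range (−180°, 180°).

-55.1 dB, -45.5°

Substitute s = j8:
Numerator: 20 = 20 + j0
Denominator: (j8)^2 + 1008(j8) + 8000 = 7936 + j8064
|N| = √(20² + 0²) ≈ 20, ∠N ≈ 0.00°
|D| = √(7936² + 8064²) ≈ 11314, ∠D ≈ 45.46°
|H| = 20 / 11314 ≈ 0.0017677
Gain = 20 log₁₀(0.0017677) ≈ -55.05 dB
∠H = 0.00° − 45.46° = -45.46°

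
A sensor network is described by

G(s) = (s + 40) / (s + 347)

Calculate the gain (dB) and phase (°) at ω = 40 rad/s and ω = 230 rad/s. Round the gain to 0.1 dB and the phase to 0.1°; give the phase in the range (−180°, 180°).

Substitute s = j40:
Numerator: (j40) + 40 = 40 + j40
Denominator: (j40) + 347 = 347 + j40
|N| = √(40² + 40²) ≈ 56.569, ∠N ≈ 45.00°
|D| = √(347² + 40²) ≈ 349.3, ∠D ≈ 6.58°
|G| = 56.569 / 349.3 ≈ 0.16195
Gain = 20 log₁₀(0.16195) ≈ -15.81 dB
∠G = 45.00° − 6.58° = 38.42°

Substitute s = j230:
Numerator: (j230) + 40 = 40 + j230
Denominator: (j230) + 347 = 347 + j230
|N| = √(40² + 230²) ≈ 233.45, ∠N ≈ 80.13°
|D| = √(347² + 230²) ≈ 416.3, ∠D ≈ 33.54°
|G| = 233.45 / 416.3 ≈ 0.56077
Gain = 20 log₁₀(0.56077) ≈ -5.02 dB
∠G = 80.13° − 33.54° = 46.59°

ω = 40: -15.8 dB, 38.4°; ω = 230: -5.0 dB, 46.6°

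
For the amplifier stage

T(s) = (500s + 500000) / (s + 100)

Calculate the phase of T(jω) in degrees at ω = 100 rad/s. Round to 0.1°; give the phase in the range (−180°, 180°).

Substitute s = j100:
Numerator: 500(j100) + 500000 = 500000 + j50000
Denominator: (j100) + 100 = 100 + j100
|N| = √(500000² + 50000²) ≈ 5.0249e+05, ∠N ≈ 5.71°
|D| = √(100² + 100²) ≈ 141.42, ∠D ≈ 45.00°
∠T = 5.71° − 45.00° = -39.29°

-39.3°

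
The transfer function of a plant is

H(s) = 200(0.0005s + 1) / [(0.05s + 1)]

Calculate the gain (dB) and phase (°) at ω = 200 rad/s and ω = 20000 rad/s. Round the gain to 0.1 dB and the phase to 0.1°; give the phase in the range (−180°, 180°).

At ω = 200 rad/s:
zero (1 + j200·0.0005) = 1 + j0.1 → |·| ≈ 1.005, ∠ ≈ 5.71°
pole (1 + j200·0.05) = 1 + j10 → |·| ≈ 10.05, ∠ ≈ 84.29°
|H| = 200 · 1.005 / (10.05) ≈ 20
Gain = 20 log₁₀(20) ≈ 26.02 dB
∠H = (5.71°) − (84.29°) = -78.58°

At ω = 20000 rad/s:
zero (1 + j20000·0.0005) = 1 + j10 → |·| ≈ 10.05, ∠ ≈ 84.29°
pole (1 + j20000·0.05) = 1 + j1000 → |·| ≈ 1000, ∠ ≈ 89.94°
|H| = 200 · 10.05 / (1000) ≈ 2.01
Gain = 20 log₁₀(2.01) ≈ 6.06 dB
∠H = (84.29°) − (89.94°) = -5.65°

ω = 200: 26.0 dB, -78.6°; ω = 20000: 6.1 dB, -5.7°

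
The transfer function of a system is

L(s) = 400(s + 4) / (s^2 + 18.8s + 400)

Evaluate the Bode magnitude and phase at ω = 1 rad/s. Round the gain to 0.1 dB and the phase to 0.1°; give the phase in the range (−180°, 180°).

At s = jω = j1:
zero (s+4): 4 + j1 → |·| = √(4²+1²) = √17 ≈ 4.1231, ∠ = arctan(1/4) ≈ 14.04°
quadratic: (j1)² + 18.8·j1 + 400 = 399 + j18.8 → |·| ≈ 399.44, ∠ ≈ 2.70°
|L| = 400 · 4.1231 / 399.44 ≈ 4.1289
Gain = 20 log₁₀(4.1289) ≈ 12.32 dB
∠L = 14.04° − 2.70° = 11.34°

12.3 dB, 11.3°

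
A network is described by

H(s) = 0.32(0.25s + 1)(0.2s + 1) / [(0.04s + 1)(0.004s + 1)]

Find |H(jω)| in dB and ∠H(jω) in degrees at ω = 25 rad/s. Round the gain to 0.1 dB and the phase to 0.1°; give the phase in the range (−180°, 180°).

17.2 dB, 108.9°

At ω = 25 rad/s:
zero (1 + j25·0.25) = 1 + j6.25 → |·| ≈ 6.3295, ∠ ≈ 80.91°
zero (1 + j25·0.2) = 1 + j5 → |·| ≈ 5.099, ∠ ≈ 78.69°
pole (1 + j25·0.04) = 1 + j1 → |·| ≈ 1.4142, ∠ ≈ 45.00°
pole (1 + j25·0.004) = 1 + j0.1 → |·| ≈ 1.005, ∠ ≈ 5.71°
|H| = 0.32 · 6.3295 · 5.099 / (1.4142 · 1.005) ≈ 7.2665
Gain = 20 log₁₀(7.2665) ≈ 17.23 dB
∠H = (80.91° + 78.69°) − (45.00° + 5.71°) = 108.89°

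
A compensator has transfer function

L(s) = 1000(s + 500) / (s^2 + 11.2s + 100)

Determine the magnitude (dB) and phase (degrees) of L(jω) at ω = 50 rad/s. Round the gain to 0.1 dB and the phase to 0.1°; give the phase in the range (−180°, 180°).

At s = jω = j50:
zero (s+500): 500 + j50 → |·| = √(500²+50²) = √252500 ≈ 502.49, ∠ = arctan(50/500) ≈ 5.71°
quadratic: (j50)² + 11.2·j50 + 100 = -2400 + j560 → |·| ≈ 2464.5, ∠ ≈ 166.87°
|L| = 1000 · 502.49 / 2464.5 ≈ 203.89
Gain = 20 log₁₀(203.89) ≈ 46.19 dB
∠L = 5.71° − 166.87° = -161.16°

46.2 dB, -161.2°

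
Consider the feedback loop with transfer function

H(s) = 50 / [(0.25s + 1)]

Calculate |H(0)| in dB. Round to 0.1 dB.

H(0) = 50 · 1 / 1 = 50
20 log₁₀(50) ≈ 33.98 dB

34.0 dB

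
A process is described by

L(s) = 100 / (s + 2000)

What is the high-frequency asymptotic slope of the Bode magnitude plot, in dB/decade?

-20 dB/decade

Each pole contributes −20 dB/decade at high frequency; each zero contributes +20 dB/decade.
Net: 0 zero(s) − 1 pole(s) → -20 dB/decade.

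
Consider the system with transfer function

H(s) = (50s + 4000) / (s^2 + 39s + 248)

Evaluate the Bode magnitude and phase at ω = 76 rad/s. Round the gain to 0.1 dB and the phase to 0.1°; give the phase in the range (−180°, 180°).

Substitute s = j76:
Numerator: 50(j76) + 4000 = 4000 + j3800
Denominator: (j76)^2 + 39(j76) + 248 = -5528 + j2964
|N| = √(4000² + 3800²) ≈ 5517.2, ∠N ≈ 43.53°
|D| = √(5528² + 2964²) ≈ 6272.5, ∠D ≈ 151.80°
|H| = 5517.2 / 6272.5 ≈ 0.87959
Gain = 20 log₁₀(0.87959) ≈ -1.11 dB
∠H = 43.53° − 151.80° = -108.27°

-1.1 dB, -108.3°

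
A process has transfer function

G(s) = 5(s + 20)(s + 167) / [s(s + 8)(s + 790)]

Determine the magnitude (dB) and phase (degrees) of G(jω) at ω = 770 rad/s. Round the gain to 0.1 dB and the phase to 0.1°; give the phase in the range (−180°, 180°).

At s = jω = j770:
zero (s+20): 20 + j770 → |·| = √(20²+770²) = √593300 ≈ 770.26, ∠ = arctan(770/20) ≈ 88.51°
zero (s+167): 167 + j770 → |·| = √(167²+770²) = √620789 ≈ 787.9, ∠ = arctan(770/167) ≈ 77.76°
pole (s+8): 8 + j770 → |·| = √(8²+770²) = √592964 ≈ 770.04, ∠ = arctan(770/8) ≈ 89.40°
pole (s+790): 790 + j770 → |·| = √(790²+770²) = √1217000 ≈ 1103.2, ∠ = arctan(770/790) ≈ 44.27°
pole at origin: |s| = 770, ∠ = 90.00° (in denominator)
|G| = 5 · 6.0689e+05 / 6.5412e+08 ≈ 0.004639
Gain = 20 log₁₀(0.004639) ≈ -46.67 dB
∠G = 166.27° − 223.67° = -57.40°

-46.7 dB, -57.4°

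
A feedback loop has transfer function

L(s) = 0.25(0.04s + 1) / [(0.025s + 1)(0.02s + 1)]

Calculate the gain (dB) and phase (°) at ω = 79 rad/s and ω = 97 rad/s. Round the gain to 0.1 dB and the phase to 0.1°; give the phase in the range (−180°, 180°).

At ω = 79 rad/s:
zero (1 + j79·0.04) = 1 + j3.16 → |·| ≈ 3.3145, ∠ ≈ 72.44°
pole (1 + j79·0.025) = 1 + j1.975 → |·| ≈ 2.2137, ∠ ≈ 63.15°
pole (1 + j79·0.02) = 1 + j1.58 → |·| ≈ 1.8699, ∠ ≈ 57.67°
|L| = 0.25 · 3.3145 / (2.2137 · 1.8699) ≈ 0.20018
Gain = 20 log₁₀(0.20018) ≈ -13.97 dB
∠L = (72.44°) − (63.15° + 57.67°) = -48.38°

At ω = 97 rad/s:
zero (1 + j97·0.04) = 1 + j3.88 → |·| ≈ 4.0068, ∠ ≈ 75.55°
pole (1 + j97·0.025) = 1 + j2.425 → |·| ≈ 2.6231, ∠ ≈ 67.59°
pole (1 + j97·0.02) = 1 + j1.94 → |·| ≈ 2.1826, ∠ ≈ 62.73°
|L| = 0.25 · 4.0068 / (2.6231 · 2.1826) ≈ 0.17496
Gain = 20 log₁₀(0.17496) ≈ -15.14 dB
∠L = (75.55°) − (67.59° + 62.73°) = -54.77°

ω = 79: -14.0 dB, -48.4°; ω = 97: -15.1 dB, -54.8°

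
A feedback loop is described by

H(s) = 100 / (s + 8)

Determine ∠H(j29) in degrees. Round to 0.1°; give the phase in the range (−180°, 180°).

-74.6°

Substitute s = j29:
Numerator: 100 = 100 + j0
Denominator: (j29) + 8 = 8 + j29
|N| = √(100² + 0²) ≈ 100, ∠N ≈ 0.00°
|D| = √(8² + 29²) ≈ 30.083, ∠D ≈ 74.58°
∠H = 0.00° − 74.58° = -74.58°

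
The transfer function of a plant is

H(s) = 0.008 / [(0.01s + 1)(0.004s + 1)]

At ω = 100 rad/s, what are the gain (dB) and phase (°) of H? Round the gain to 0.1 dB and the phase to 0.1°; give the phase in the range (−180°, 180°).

At ω = 100 rad/s:
pole (1 + j100·0.01) = 1 + j1 → |·| ≈ 1.4142, ∠ ≈ 45.00°
pole (1 + j100·0.004) = 1 + j0.4 → |·| ≈ 1.077, ∠ ≈ 21.80°
|H| = 0.008 · 1 / (1.4142 · 1.077) ≈ 0.0052525
Gain = 20 log₁₀(0.0052525) ≈ -45.59 dB
∠H = (0°) − (45.00° + 21.80°) = -66.80°

-45.6 dB, -66.8°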